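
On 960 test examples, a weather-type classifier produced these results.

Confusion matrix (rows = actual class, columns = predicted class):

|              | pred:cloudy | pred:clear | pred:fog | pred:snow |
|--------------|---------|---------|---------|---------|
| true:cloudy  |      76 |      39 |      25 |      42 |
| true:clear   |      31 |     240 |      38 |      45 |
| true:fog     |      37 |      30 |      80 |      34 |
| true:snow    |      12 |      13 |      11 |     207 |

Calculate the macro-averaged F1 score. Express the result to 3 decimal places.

Per-class F1 score (2·TP/(2·TP+FP+FN)):
  cloudy: TP=76, FP=31+37+12=80, FN=39+25+42=106 → 152/338 = 0.4497
  clear: TP=240, FP=39+30+13=82, FN=31+38+45=114 → 480/676 = 0.7101
  fog: TP=80, FP=25+38+11=74, FN=37+30+34=101 → 160/335 = 0.4776
  snow: TP=207, FP=42+45+34=121, FN=12+13+11=36 → 414/571 = 0.7250
Macro-F1 score = mean = (0.4497 + 0.7101 + 0.4776 + 0.7250) / 4 = 0.591

0.591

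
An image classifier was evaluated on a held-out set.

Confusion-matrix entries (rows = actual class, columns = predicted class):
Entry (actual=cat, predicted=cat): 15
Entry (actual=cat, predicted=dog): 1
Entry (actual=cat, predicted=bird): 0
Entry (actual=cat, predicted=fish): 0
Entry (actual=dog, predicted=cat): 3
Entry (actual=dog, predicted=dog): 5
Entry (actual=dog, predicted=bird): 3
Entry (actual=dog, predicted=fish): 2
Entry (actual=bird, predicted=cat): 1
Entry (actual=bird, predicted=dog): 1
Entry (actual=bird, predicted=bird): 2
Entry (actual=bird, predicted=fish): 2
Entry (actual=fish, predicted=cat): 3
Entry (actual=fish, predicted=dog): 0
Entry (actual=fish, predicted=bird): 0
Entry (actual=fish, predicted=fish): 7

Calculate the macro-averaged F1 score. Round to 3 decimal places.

Per-class F1 score (2·TP/(2·TP+FP+FN)):
  cat: TP=15, FP=3+1+3=7, FN=1+0+0=1 → 30/38 = 0.7895
  dog: TP=5, FP=1+1+0=2, FN=3+3+2=8 → 10/20 = 0.5000
  bird: TP=2, FP=0+3+0=3, FN=1+1+2=4 → 4/11 = 0.3636
  fish: TP=7, FP=0+2+2=4, FN=3+0+0=3 → 14/21 = 0.6667
Macro-F1 score = mean = (0.7895 + 0.5000 + 0.3636 + 0.6667) / 4 = 0.580

0.580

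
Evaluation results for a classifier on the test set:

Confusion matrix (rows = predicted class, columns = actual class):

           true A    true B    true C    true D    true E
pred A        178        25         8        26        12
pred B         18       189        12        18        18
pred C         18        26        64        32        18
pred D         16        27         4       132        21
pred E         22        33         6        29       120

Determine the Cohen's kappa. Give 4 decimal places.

0.5407

Observed agreement pₒ = trace/N = 683/1072 = 0.63713
Expected agreement pₑ = Σ (rowᵢ·colᵢ)/N² = (252·249 + 300·255 + 94·158 + 237·200 + 189·210)/1072² = 0.20988
κ = (pₒ − pₑ)/(1 − pₑ) = (0.63713 − 0.20988)/(1 − 0.20988) = 0.5407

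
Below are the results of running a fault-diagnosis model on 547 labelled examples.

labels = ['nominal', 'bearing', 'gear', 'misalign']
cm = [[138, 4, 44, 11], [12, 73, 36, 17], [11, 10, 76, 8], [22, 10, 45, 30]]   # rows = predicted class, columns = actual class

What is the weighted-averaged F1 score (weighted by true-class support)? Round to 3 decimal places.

0.578

Per-class F1 score (2·TP/(2·TP+FP+FN)):
  nominal: TP=138, FP=4+44+11=59, FN=12+11+22=45 → 276/380 = 0.7263
  bearing: TP=73, FP=12+36+17=65, FN=4+10+10=24 → 146/235 = 0.6213
  gear: TP=76, FP=11+10+8=29, FN=44+36+45=125 → 152/306 = 0.4967
  misalign: TP=30, FP=22+10+45=77, FN=11+17+8=36 → 60/173 = 0.3468
Weighted-F1 score = Σ (supportᵢ/N)·F1 scoreᵢ with N=547: (183/547)·0.7263 + (97/547)·0.6213 + (201/547)·0.4967 + (66/547)·0.3468 = 0.578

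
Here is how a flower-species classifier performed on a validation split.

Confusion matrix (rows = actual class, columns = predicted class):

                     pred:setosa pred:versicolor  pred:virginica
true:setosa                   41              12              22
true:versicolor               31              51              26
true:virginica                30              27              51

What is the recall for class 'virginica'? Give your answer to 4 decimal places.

Treat 'virginica' as positive and all other classes as negative.
recall = TP/(TP+FN).
virginica: TP=51, FN=30+27=57 → 51/108 = 0.47222

0.4722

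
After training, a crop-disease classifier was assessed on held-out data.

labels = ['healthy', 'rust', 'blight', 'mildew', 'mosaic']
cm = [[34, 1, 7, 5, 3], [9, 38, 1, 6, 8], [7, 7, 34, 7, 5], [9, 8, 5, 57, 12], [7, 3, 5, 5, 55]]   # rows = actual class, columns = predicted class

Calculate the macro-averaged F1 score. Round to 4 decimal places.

0.6390

Per-class F1 score (2·TP/(2·TP+FP+FN)):
  healthy: TP=34, FP=9+7+9+7=32, FN=1+7+5+3=16 → 68/116 = 0.58621
  rust: TP=38, FP=1+7+8+3=19, FN=9+1+6+8=24 → 76/119 = 0.63866
  blight: TP=34, FP=7+1+5+5=18, FN=7+7+7+5=26 → 68/112 = 0.60714
  mildew: TP=57, FP=5+6+7+5=23, FN=9+8+5+12=34 → 114/171 = 0.66667
  mosaic: TP=55, FP=3+8+5+12=28, FN=7+3+5+5=20 → 110/158 = 0.69620
Macro-F1 score = mean = (0.58621 + 0.63866 + 0.60714 + 0.66667 + 0.69620) / 5 = 0.6390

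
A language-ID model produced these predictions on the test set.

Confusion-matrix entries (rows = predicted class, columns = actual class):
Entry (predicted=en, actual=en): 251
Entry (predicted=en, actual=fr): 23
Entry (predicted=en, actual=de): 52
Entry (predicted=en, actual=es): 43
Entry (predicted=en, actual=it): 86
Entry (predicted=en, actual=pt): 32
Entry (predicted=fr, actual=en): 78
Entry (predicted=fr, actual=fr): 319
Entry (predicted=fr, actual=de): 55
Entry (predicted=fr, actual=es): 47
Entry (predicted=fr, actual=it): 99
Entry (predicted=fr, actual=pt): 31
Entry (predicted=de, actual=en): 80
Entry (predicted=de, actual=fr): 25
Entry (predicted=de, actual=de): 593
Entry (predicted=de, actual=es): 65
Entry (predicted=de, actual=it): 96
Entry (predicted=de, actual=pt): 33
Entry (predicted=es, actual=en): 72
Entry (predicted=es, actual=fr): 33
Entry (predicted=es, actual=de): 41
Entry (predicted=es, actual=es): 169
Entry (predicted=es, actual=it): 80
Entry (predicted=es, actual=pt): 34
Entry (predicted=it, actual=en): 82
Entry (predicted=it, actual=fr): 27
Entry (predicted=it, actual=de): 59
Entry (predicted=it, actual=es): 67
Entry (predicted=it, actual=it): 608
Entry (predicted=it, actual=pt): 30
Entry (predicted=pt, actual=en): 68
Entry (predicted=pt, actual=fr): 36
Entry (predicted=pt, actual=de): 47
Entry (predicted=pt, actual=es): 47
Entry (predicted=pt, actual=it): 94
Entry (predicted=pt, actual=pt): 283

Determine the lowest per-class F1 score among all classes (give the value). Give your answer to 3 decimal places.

0.390

Per-class F1 score (2·TP/(2·TP+FP+FN)):
  en: TP=251, FP=23+52+43+86+32=236, FN=78+80+72+82+68=380 → 502/1118 = 0.4490
  fr: TP=319, FP=78+55+47+99+31=310, FN=23+25+33+27+36=144 → 638/1092 = 0.5842
  de: TP=593, FP=80+25+65+96+33=299, FN=52+55+41+59+47=254 → 1186/1739 = 0.6820
  es: TP=169, FP=72+33+41+80+34=260, FN=43+47+65+67+47=269 → 338/867 = 0.3899
  it: TP=608, FP=82+27+59+67+30=265, FN=86+99+96+80+94=455 → 1216/1936 = 0.6281
  pt: TP=283, FP=68+36+47+47+94=292, FN=32+31+33+34+30=160 → 566/1018 = 0.5560
Lowest is class 'es' with F1 score = 0.390.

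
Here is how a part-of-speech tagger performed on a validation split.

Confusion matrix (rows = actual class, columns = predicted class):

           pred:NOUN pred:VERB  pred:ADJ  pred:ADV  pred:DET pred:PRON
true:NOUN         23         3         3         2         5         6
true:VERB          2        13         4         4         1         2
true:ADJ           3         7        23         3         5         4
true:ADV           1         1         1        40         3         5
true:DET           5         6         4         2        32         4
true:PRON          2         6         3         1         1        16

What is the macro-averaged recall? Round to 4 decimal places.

0.5831

Per-class recall (TP/(TP+FN)):
  NOUN: TP=23, FN=3+3+2+5+6=19 → 23/42 = 0.54762
  VERB: TP=13, FN=2+4+4+1+2=13 → 13/26 = 0.50000
  ADJ: TP=23, FN=3+7+3+5+4=22 → 23/45 = 0.51111
  ADV: TP=40, FN=1+1+1+3+5=11 → 40/51 = 0.78431
  DET: TP=32, FN=5+6+4+2+4=21 → 32/53 = 0.60377
  PRON: TP=16, FN=2+6+3+1+1=13 → 16/29 = 0.55172
Macro-recall = mean = (0.54762 + 0.50000 + 0.51111 + 0.78431 + 0.60377 + 0.55172) / 6 = 0.5831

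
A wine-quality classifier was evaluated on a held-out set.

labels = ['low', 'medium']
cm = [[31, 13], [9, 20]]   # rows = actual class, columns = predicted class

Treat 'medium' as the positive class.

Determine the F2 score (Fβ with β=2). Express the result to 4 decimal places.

Fβ = (1+β²)·TP / ((1+β²)·TP + β²·FN + FP), with β²=4
= 5·20 / (5·20 + 4·9 + 13) = 0.6711

0.6711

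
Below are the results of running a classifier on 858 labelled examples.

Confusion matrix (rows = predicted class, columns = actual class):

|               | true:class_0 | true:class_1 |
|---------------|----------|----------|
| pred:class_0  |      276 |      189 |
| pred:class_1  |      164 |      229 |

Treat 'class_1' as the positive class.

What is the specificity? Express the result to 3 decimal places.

0.627

Specificity = TN/(TN+FP) = 276/(276+164) = 0.627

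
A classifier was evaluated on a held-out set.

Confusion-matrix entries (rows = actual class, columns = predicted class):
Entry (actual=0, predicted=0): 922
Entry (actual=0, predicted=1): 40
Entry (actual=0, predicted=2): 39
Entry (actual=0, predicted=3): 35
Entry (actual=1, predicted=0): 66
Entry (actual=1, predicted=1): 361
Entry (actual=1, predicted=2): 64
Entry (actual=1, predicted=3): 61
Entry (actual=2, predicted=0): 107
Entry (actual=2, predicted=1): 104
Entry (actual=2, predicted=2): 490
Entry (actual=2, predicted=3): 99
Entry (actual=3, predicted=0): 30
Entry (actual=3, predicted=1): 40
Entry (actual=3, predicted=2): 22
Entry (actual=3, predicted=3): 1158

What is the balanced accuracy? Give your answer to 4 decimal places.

Balanced accuracy = mean of per-class recall.
  0: recall = 922/1036 = 0.88996
  1: recall = 361/552 = 0.65399
  2: recall = 490/800 = 0.61250
  3: recall = 1158/1250 = 0.92640
Mean = (0.88996 + 0.65399 + 0.61250 + 0.92640) / 4 = 0.7707

0.7707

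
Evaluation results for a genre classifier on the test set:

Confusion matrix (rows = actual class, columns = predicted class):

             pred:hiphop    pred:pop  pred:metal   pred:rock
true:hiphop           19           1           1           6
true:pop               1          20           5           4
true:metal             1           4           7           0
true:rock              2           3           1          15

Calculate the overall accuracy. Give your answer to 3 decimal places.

0.678

Accuracy = trace / total = (19+20+7+15=61) / 90 = 61/90 = 0.678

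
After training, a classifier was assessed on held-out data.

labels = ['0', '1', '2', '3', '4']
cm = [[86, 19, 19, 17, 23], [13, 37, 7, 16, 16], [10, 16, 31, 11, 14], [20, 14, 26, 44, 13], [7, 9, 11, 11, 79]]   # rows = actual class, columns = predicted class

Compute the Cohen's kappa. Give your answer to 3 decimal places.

Observed agreement pₒ = trace/N = 277/569 = 0.4868
Expected agreement pₑ = Σ (rowᵢ·colᵢ)/N² = (164·136 + 89·95 + 82·94 + 117·99 + 117·145)/569² = 0.2070
κ = (pₒ − pₑ)/(1 − pₑ) = (0.4868 − 0.2070)/(1 − 0.2070) = 0.353

0.353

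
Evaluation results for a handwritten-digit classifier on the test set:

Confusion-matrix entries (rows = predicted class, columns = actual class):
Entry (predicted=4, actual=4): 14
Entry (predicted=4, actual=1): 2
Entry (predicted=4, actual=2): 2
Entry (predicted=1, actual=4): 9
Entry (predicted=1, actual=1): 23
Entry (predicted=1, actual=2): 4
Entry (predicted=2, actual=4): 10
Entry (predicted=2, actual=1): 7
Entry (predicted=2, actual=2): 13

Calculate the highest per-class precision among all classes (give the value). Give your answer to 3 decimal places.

Per-class precision (TP/(TP+FP)):
  4: TP=14, FP=2+2=4 → 14/18 = 0.7778
  1: TP=23, FP=9+4=13 → 23/36 = 0.6389
  2: TP=13, FP=10+7=17 → 13/30 = 0.4333
Highest is class '4' with precision = 0.778.

0.778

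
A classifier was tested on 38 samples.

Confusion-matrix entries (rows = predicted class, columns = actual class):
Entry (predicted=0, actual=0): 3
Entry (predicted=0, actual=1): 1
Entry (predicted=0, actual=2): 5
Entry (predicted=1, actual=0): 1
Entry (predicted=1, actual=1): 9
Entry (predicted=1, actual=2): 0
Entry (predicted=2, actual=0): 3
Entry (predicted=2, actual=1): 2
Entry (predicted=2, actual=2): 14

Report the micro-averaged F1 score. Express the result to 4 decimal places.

0.6842

Micro-averaging pools counts across classes: ΣTP=26, ΣFP=12, ΣFN=12.
Micro-F1 score = 2·TP/(2·TP+FP+FN) on pooled counts = 0.6842 (equals overall accuracy in single-label multiclass).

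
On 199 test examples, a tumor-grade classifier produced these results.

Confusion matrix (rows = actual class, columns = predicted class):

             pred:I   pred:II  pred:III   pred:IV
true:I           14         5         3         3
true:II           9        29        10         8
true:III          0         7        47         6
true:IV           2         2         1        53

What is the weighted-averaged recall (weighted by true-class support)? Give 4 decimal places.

0.7186

Per-class recall (TP/(TP+FN)):
  I: TP=14, FN=5+3+3=11 → 14/25 = 0.56000
  II: TP=29, FN=9+10+8=27 → 29/56 = 0.51786
  III: TP=47, FN=0+7+6=13 → 47/60 = 0.78333
  IV: TP=53, FN=2+2+1=5 → 53/58 = 0.91379
Weighted-recall = Σ (supportᵢ/N)·recallᵢ with N=199: (25/199)·0.56000 + (56/199)·0.51786 + (60/199)·0.78333 + (58/199)·0.91379 = 0.7186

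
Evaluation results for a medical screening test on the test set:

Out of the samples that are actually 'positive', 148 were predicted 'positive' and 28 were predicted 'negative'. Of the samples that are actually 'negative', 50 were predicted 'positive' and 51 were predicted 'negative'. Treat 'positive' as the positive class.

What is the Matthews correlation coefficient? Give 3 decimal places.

0.369

MCC = (TP·TN − FP·FN) / √((TP+FP)(TP+FN)(TN+FP)(TN+FN))
Numerator = 148·51 − 50·28 = 6148
Denominator = √(198·176·101·79) = √278052192 = 16674.8971
MCC = 6148 / 16674.8971 = 0.369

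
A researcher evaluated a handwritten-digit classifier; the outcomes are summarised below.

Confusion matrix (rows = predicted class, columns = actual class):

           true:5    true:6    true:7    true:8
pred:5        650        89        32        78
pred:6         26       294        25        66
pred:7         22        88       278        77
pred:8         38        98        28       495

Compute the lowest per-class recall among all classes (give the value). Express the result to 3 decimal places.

Per-class recall (TP/(TP+FN)):
  5: TP=650, FN=26+22+38=86 → 650/736 = 0.8832
  6: TP=294, FN=89+88+98=275 → 294/569 = 0.5167
  7: TP=278, FN=32+25+28=85 → 278/363 = 0.7658
  8: TP=495, FN=78+66+77=221 → 495/716 = 0.6913
Lowest is class '6' with recall = 0.517.

0.517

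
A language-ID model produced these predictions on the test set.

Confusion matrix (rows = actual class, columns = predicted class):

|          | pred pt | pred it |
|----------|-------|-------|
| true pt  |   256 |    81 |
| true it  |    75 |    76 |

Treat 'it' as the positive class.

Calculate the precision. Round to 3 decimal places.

Precision = TP/(TP+FP) = 76/(76+81) = 76/157 = 0.484

0.484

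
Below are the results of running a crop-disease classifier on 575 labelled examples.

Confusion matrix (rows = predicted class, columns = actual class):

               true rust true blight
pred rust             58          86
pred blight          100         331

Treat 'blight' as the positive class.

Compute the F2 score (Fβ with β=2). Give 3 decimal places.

0.788

Fβ = (1+β²)·TP / ((1+β²)·TP + β²·FN + FP), with β²=4
= 5·331 / (5·331 + 4·86 + 100) = 0.788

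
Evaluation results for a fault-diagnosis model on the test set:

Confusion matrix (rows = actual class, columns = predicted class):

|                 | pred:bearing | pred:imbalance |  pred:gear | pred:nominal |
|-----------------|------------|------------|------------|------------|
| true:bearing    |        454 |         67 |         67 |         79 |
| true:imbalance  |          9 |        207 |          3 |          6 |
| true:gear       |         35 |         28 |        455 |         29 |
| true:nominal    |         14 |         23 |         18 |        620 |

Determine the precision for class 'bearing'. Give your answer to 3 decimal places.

Take TP from the diagonal, FP from the rest of the 'bearing' prediction marginal, FN from the rest of the 'bearing' actual marginal.
precision = TP/(TP+FP).
bearing: TP=454, FP=9+35+14=58 → 454/512 = 0.8867

0.887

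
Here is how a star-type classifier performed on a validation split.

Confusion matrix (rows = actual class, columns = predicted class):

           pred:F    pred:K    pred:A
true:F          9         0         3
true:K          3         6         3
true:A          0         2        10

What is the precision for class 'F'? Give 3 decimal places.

Take TP from the diagonal, FP from the rest of the 'F' prediction marginal, FN from the rest of the 'F' actual marginal.
precision = TP/(TP+FP).
F: TP=9, FP=3+0=3 → 9/12 = 0.7500

0.750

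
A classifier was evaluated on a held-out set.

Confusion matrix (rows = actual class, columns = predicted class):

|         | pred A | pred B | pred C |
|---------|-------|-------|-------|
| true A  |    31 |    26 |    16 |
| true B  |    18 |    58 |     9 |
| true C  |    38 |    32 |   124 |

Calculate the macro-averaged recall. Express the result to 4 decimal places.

Per-class recall (TP/(TP+FN)):
  A: TP=31, FN=26+16=42 → 31/73 = 0.42466
  B: TP=58, FN=18+9=27 → 58/85 = 0.68235
  C: TP=124, FN=38+32=70 → 124/194 = 0.63918
Macro-recall = mean = (0.42466 + 0.68235 + 0.63918) / 3 = 0.5821

0.5821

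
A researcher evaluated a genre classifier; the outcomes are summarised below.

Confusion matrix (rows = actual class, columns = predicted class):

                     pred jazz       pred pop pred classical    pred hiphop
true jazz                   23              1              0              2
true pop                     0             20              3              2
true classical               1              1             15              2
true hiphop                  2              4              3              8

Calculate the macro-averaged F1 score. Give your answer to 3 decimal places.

0.734

Per-class F1 score (2·TP/(2·TP+FP+FN)):
  jazz: TP=23, FP=0+1+2=3, FN=1+0+2=3 → 46/52 = 0.8846
  pop: TP=20, FP=1+1+4=6, FN=0+3+2=5 → 40/51 = 0.7843
  classical: TP=15, FP=0+3+3=6, FN=1+1+2=4 → 30/40 = 0.7500
  hiphop: TP=8, FP=2+2+2=6, FN=2+4+3=9 → 16/31 = 0.5161
Macro-F1 score = mean = (0.8846 + 0.7843 + 0.7500 + 0.5161) / 4 = 0.734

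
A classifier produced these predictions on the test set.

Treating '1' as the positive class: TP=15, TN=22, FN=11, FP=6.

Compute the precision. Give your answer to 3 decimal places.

0.714

Precision = TP/(TP+FP) = 15/(15+6) = 15/21 = 0.714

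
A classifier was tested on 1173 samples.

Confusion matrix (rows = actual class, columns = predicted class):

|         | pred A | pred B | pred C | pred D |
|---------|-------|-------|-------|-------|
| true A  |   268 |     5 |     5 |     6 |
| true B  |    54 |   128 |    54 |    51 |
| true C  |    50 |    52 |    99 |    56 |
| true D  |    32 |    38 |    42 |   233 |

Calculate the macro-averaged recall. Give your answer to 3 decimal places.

0.613

Per-class recall (TP/(TP+FN)):
  A: TP=268, FN=5+5+6=16 → 268/284 = 0.9437
  B: TP=128, FN=54+54+51=159 → 128/287 = 0.4460
  C: TP=99, FN=50+52+56=158 → 99/257 = 0.3852
  D: TP=233, FN=32+38+42=112 → 233/345 = 0.6754
Macro-recall = mean = (0.9437 + 0.4460 + 0.3852 + 0.6754) / 4 = 0.613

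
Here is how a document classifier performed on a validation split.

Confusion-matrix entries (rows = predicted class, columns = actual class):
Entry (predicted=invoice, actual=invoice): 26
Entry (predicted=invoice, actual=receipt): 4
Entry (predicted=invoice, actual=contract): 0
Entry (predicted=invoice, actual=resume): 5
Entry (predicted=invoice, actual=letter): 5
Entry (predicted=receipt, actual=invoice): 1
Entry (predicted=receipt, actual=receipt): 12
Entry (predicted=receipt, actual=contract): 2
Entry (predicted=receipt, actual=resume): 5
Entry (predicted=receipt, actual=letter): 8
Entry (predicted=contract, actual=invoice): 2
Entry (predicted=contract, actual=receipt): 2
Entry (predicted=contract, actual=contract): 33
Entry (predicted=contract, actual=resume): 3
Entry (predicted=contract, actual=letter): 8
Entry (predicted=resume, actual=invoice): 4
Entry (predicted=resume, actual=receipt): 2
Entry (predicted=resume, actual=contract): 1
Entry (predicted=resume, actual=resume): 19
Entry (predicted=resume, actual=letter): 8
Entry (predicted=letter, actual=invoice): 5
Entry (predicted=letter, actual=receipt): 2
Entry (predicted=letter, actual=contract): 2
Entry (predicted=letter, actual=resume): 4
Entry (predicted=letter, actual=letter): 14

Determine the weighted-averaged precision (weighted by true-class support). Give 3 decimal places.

0.580

Per-class precision (TP/(TP+FP)):
  invoice: TP=26, FP=4+0+5+5=14 → 26/40 = 0.6500
  receipt: TP=12, FP=1+2+5+8=16 → 12/28 = 0.4286
  contract: TP=33, FP=2+2+3+8=15 → 33/48 = 0.6875
  resume: TP=19, FP=4+2+1+8=15 → 19/34 = 0.5588
  letter: TP=14, FP=5+2+2+4=13 → 14/27 = 0.5185
Weighted-precision = Σ (supportᵢ/N)·precisionᵢ with N=177: (38/177)·0.6500 + (22/177)·0.4286 + (38/177)·0.6875 + (36/177)·0.5588 + (43/177)·0.5185 = 0.580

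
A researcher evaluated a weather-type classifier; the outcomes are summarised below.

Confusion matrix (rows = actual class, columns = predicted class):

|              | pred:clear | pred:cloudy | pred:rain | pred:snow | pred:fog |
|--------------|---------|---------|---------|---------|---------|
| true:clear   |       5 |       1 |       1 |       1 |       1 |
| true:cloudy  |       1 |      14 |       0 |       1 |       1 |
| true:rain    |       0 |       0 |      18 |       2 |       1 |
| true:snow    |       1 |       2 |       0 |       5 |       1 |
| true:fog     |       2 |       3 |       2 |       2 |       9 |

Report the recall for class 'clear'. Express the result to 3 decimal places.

0.556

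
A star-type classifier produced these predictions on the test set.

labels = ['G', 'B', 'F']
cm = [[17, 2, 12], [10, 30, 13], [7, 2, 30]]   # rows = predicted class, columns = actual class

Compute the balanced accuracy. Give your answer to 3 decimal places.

Balanced accuracy = mean of per-class recall.
  G: recall = 17/34 = 0.5000
  B: recall = 30/34 = 0.8824
  F: recall = 30/55 = 0.5455
Mean = (0.5000 + 0.8824 + 0.5455) / 3 = 0.643

0.643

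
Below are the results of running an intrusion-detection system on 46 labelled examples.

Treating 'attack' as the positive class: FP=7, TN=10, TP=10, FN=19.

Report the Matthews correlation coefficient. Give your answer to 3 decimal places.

MCC = (TP·TN − FP·FN) / √((TP+FP)(TP+FN)(TN+FP)(TN+FN))
Numerator = 10·10 − 7·19 = -33
Denominator = √(17·29·17·29) = √243049 = 493.0000
MCC = -33 / 493.0000 = -0.067

-0.067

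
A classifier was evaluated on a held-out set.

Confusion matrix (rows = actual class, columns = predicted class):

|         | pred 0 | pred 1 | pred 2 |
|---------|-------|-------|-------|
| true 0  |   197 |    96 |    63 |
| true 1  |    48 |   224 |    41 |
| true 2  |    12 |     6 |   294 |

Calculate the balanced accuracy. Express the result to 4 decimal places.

0.7371

Balanced accuracy = mean of per-class recall.
  0: recall = 197/356 = 0.55337
  1: recall = 224/313 = 0.71565
  2: recall = 294/312 = 0.94231
Mean = (0.55337 + 0.71565 + 0.94231) / 3 = 0.7371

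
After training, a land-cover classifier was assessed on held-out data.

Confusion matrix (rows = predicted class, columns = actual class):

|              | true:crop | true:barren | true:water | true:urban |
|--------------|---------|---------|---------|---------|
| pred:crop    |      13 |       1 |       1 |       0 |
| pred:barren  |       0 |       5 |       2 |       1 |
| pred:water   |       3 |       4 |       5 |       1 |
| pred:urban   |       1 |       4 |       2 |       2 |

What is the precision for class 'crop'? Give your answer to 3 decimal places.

0.867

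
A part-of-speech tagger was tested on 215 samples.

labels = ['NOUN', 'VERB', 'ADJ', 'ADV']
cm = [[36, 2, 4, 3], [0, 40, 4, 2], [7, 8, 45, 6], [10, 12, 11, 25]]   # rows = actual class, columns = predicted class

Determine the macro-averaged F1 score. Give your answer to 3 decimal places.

0.675

Per-class F1 score (2·TP/(2·TP+FP+FN)):
  NOUN: TP=36, FP=0+7+10=17, FN=2+4+3=9 → 72/98 = 0.7347
  VERB: TP=40, FP=2+8+12=22, FN=0+4+2=6 → 80/108 = 0.7407
  ADJ: TP=45, FP=4+4+11=19, FN=7+8+6=21 → 90/130 = 0.6923
  ADV: TP=25, FP=3+2+6=11, FN=10+12+11=33 → 50/94 = 0.5319
Macro-F1 score = mean = (0.7347 + 0.7407 + 0.6923 + 0.5319) / 4 = 0.675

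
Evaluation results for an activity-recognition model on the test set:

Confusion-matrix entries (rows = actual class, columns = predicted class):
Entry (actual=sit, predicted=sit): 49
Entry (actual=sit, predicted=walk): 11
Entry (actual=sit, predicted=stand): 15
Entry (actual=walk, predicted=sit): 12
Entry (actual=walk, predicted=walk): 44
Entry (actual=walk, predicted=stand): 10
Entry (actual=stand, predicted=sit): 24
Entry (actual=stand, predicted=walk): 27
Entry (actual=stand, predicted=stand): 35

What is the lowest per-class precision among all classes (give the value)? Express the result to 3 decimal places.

Per-class precision (TP/(TP+FP)):
  sit: TP=49, FP=12+24=36 → 49/85 = 0.5765
  walk: TP=44, FP=11+27=38 → 44/82 = 0.5366
  stand: TP=35, FP=15+10=25 → 35/60 = 0.5833
Lowest is class 'walk' with precision = 0.537.

0.537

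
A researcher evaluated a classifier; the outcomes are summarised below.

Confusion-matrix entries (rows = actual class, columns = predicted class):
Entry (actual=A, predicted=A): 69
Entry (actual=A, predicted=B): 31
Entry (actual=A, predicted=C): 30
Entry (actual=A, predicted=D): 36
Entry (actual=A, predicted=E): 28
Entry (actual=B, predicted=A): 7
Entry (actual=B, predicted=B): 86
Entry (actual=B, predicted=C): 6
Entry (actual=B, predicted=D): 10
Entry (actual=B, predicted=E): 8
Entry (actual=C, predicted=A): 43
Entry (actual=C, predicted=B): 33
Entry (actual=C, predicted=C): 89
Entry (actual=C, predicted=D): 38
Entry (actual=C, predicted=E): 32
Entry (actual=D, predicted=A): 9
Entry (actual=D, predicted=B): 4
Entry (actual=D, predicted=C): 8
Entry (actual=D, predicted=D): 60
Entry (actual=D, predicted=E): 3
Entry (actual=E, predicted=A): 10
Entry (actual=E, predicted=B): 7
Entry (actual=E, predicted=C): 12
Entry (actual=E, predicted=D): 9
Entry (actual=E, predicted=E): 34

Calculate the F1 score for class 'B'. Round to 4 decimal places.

Treat 'B' as positive and all other classes as negative.
F1 score = 2·TP/(2·TP+FP+FN).
B: TP=86, FP=31+33+4+7=75, FN=7+6+10+8=31 → 172/278 = 0.61871

0.6187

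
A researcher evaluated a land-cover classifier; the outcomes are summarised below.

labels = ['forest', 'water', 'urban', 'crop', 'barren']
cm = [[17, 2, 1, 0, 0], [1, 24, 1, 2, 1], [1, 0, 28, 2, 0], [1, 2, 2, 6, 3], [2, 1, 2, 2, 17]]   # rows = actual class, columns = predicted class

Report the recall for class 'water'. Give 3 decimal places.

0.828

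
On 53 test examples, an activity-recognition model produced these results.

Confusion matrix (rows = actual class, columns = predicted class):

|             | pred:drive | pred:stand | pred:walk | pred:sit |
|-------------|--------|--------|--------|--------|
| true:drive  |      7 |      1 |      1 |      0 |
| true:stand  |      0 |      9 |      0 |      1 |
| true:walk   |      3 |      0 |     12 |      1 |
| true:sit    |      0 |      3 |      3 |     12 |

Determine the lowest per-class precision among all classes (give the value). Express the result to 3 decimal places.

Per-class precision (TP/(TP+FP)):
  drive: TP=7, FP=0+3+0=3 → 7/10 = 0.7000
  stand: TP=9, FP=1+0+3=4 → 9/13 = 0.6923
  walk: TP=12, FP=1+0+3=4 → 12/16 = 0.7500
  sit: TP=12, FP=0+1+1=2 → 12/14 = 0.8571
Lowest is class 'stand' with precision = 0.692.

0.692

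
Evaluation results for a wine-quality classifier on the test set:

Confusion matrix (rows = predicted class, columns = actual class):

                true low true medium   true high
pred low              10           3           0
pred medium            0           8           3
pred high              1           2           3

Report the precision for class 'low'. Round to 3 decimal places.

0.769

precision = TP/(TP+FP).
low: TP=10, FP=3+0=3 → 10/13 = 0.7692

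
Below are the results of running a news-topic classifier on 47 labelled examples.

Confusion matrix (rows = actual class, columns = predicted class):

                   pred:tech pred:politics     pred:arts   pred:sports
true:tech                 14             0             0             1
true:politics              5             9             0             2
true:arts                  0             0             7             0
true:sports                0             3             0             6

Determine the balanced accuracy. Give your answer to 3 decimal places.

0.791

Balanced accuracy = mean of per-class recall.
  tech: recall = 14/15 = 0.9333
  politics: recall = 9/16 = 0.5625
  arts: recall = 7/7 = 1.0000
  sports: recall = 6/9 = 0.6667
Mean = (0.9333 + 0.5625 + 1.0000 + 0.6667) / 4 = 0.791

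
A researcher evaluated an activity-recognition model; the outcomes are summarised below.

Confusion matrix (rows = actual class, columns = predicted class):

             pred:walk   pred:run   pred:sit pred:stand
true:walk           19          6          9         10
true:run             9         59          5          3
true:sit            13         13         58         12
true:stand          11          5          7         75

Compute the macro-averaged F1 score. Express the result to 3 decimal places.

0.640

Per-class F1 score (2·TP/(2·TP+FP+FN)):
  walk: TP=19, FP=9+13+11=33, FN=6+9+10=25 → 38/96 = 0.3958
  run: TP=59, FP=6+13+5=24, FN=9+5+3=17 → 118/159 = 0.7421
  sit: TP=58, FP=9+5+7=21, FN=13+13+12=38 → 116/175 = 0.6629
  stand: TP=75, FP=10+3+12=25, FN=11+5+7=23 → 150/198 = 0.7576
Macro-F1 score = mean = (0.3958 + 0.7421 + 0.6629 + 0.7576) / 4 = 0.640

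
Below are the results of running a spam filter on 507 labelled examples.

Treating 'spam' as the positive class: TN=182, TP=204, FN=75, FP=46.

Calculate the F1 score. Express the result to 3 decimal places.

Precision = TP/(TP+FP) = 204/250 = 0.8160
Recall = TP/(TP+FN) = 204/279 = 0.7312
F1 = 2·TP/(2·TP+FP+FN) = 408/529 = 0.771

0.771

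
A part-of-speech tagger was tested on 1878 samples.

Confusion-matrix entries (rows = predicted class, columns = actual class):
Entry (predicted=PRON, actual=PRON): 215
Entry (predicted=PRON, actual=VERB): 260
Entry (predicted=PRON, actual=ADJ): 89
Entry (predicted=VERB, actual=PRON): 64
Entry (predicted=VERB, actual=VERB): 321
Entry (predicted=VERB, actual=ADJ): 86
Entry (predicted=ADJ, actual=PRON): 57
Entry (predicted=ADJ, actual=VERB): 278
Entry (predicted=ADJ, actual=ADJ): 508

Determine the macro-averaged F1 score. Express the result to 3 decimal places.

Per-class F1 score (2·TP/(2·TP+FP+FN)):
  PRON: TP=215, FP=260+89=349, FN=64+57=121 → 430/900 = 0.4778
  VERB: TP=321, FP=64+86=150, FN=260+278=538 → 642/1330 = 0.4827
  ADJ: TP=508, FP=57+278=335, FN=89+86=175 → 1016/1526 = 0.6658
Macro-F1 score = mean = (0.4778 + 0.4827 + 0.6658) / 3 = 0.542

0.542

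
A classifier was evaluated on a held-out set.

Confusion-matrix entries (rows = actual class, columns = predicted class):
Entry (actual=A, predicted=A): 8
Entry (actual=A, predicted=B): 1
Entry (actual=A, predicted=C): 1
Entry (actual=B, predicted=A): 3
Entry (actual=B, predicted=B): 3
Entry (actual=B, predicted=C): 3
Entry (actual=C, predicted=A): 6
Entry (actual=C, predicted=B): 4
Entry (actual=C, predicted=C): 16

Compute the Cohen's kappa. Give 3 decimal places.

0.359

Observed agreement pₒ = trace/N = 27/45 = 0.6000
Expected agreement pₑ = Σ (rowᵢ·colᵢ)/N² = (10·17 + 9·8 + 26·20)/45² = 0.3763
κ = (pₒ − pₑ)/(1 − pₑ) = (0.6000 − 0.3763)/(1 − 0.3763) = 0.359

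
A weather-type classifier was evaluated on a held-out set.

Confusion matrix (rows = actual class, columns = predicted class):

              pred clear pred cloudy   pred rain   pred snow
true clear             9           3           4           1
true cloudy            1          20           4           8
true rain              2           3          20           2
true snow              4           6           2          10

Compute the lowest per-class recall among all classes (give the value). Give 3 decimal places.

Per-class recall (TP/(TP+FN)):
  clear: TP=9, FN=3+4+1=8 → 9/17 = 0.5294
  cloudy: TP=20, FN=1+4+8=13 → 20/33 = 0.6061
  rain: TP=20, FN=2+3+2=7 → 20/27 = 0.7407
  snow: TP=10, FN=4+6+2=12 → 10/22 = 0.4545
Lowest is class 'snow' with recall = 0.455.

0.455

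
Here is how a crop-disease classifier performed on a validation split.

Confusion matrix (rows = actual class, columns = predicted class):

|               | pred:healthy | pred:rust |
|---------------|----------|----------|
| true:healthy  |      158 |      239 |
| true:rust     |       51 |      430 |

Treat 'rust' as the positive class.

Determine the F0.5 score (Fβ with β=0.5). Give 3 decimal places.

0.681

Fβ = (1+β²)·TP / ((1+β²)·TP + β²·FN + FP), with β²=1/4
= 1.25·430 / (1.25·430 + 0.25·51 + 239) = 0.681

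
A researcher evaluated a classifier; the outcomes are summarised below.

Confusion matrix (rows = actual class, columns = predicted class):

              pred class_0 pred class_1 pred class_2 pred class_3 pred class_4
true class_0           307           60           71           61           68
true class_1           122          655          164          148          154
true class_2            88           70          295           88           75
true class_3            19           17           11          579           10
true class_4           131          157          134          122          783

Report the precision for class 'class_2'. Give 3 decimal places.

0.437

Treat 'class_2' as positive and all other classes as negative.
precision = TP/(TP+FP).
class_2: TP=295, FP=71+164+11+134=380 → 295/675 = 0.4370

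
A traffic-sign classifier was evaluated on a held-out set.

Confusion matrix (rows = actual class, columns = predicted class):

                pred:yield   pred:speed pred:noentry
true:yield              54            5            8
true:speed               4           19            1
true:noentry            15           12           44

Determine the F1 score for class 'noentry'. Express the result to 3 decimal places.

One-vs-rest for 'noentry': TP = diagonal; FP = other classes predicted 'noentry'; FN = 'noentry' predicted as other.
F1 score = 2·TP/(2·TP+FP+FN).
noentry: TP=44, FP=8+1=9, FN=15+12=27 → 88/124 = 0.7097

0.710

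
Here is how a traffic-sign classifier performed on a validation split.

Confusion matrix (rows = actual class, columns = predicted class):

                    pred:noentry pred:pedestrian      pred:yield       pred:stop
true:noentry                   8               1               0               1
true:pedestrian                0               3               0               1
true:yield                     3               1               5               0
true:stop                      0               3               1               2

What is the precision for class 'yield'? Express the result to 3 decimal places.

0.833

Take TP from the diagonal, FP from the rest of the 'yield' prediction marginal, FN from the rest of the 'yield' actual marginal.
precision = TP/(TP+FP).
yield: TP=5, FP=0+0+1=1 → 5/6 = 0.8333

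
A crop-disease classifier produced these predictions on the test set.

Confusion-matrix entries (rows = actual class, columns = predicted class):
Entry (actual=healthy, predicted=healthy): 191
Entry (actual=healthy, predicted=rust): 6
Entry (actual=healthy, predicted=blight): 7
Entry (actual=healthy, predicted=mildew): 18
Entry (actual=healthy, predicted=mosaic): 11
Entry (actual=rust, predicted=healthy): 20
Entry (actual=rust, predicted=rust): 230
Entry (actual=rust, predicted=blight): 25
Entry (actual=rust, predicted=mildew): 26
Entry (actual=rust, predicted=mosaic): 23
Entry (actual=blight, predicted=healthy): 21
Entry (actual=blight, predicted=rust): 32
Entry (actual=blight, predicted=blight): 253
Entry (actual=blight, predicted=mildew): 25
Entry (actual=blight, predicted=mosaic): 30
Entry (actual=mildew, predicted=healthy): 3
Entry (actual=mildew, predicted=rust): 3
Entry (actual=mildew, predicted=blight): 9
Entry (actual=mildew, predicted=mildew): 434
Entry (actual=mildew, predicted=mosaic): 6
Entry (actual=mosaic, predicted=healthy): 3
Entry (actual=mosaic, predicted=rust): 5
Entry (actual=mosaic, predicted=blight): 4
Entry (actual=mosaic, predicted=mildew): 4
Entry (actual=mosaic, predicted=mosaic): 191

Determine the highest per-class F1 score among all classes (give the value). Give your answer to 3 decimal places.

Per-class F1 score (2·TP/(2·TP+FP+FN)):
  healthy: TP=191, FP=20+21+3+3=47, FN=6+7+18+11=42 → 382/471 = 0.8110
  rust: TP=230, FP=6+32+3+5=46, FN=20+25+26+23=94 → 460/600 = 0.7667
  blight: TP=253, FP=7+25+9+4=45, FN=21+32+25+30=108 → 506/659 = 0.7678
  mildew: TP=434, FP=18+26+25+4=73, FN=3+3+9+6=21 → 868/962 = 0.9023
  mosaic: TP=191, FP=11+23+30+6=70, FN=3+5+4+4=16 → 382/468 = 0.8162
Highest is class 'mildew' with F1 score = 0.902.

0.902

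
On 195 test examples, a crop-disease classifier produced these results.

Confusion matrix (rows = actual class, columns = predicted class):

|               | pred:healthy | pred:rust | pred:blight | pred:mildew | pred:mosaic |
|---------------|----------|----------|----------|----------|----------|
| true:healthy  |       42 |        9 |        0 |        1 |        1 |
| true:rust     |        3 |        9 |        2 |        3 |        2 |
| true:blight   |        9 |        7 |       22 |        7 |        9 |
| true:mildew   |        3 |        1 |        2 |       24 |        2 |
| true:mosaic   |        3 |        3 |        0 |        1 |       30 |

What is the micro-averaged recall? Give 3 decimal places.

Micro-averaging pools counts across classes: ΣTP=127, ΣFP=68, ΣFN=68.
Micro-recall = TP/(TP+FN) on pooled counts = 0.651 (equals overall accuracy in single-label multiclass).

0.651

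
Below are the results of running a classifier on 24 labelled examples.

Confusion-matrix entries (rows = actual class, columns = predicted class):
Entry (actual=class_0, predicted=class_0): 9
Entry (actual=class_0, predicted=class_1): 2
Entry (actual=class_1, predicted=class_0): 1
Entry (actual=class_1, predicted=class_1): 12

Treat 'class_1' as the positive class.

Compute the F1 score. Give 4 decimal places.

0.8889

Precision = TP/(TP+FP) = 12/14 = 0.8571
Recall = TP/(TP+FN) = 12/13 = 0.9231
F1 = 2·TP/(2·TP+FP+FN) = 24/27 = 0.8889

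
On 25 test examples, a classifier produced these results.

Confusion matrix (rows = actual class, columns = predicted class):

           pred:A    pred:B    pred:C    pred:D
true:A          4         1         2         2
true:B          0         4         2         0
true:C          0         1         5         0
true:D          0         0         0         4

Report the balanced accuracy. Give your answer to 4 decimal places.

Balanced accuracy = mean of per-class recall.
  A: recall = 4/9 = 0.44444
  B: recall = 4/6 = 0.66667
  C: recall = 5/6 = 0.83333
  D: recall = 4/4 = 1.00000
Mean = (0.44444 + 0.66667 + 0.83333 + 1.00000) / 4 = 0.7361

0.7361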